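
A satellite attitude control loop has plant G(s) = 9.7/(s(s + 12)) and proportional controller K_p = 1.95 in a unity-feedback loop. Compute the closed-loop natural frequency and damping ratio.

ω_n = 4.35 rad/s, ζ = 1.38

With unity feedback the closed-loop characteristic equation is s² + 12s + 1.95·9.7 = s² + 12s + 18.91 = 0.
So ω_n² = 18.91 ⇒ ω_n = 4.349 rad/s, and ζ = 12/(2ω_n) = 1.38.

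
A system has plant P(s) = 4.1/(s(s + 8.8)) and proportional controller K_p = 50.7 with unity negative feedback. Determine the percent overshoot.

The closed-loop denominator s² + 8.8s + 207.9 gives ω_n = √207.9 = 14.42 and ζ = 8.8/(2ω_n) = 0.3052.
%OS = 100·exp(−πζ/√(1−ζ²)) = 100·exp(−π·0.3052/√0.9069) = 36.5%.

36.5%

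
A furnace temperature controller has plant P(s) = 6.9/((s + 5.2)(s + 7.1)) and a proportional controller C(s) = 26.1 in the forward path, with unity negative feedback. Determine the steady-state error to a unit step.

The loop is type 0. Static position error constant K_pos = C(0)·P(0) = 26.1·0.1869 = 4.878.
Steady-state error to a unit step: e_ss = 1/(1+K_pos) = 1/5.878 = 0.17.

0.17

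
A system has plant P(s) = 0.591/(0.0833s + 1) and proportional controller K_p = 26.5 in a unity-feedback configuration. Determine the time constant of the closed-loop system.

Closed loop: T(s) = K_p·P/(1+K_p·P) = 15.66/(0.0833s + 1 + 15.66), with pole at s = −(1 + 15.66)/0.0833 = −200.
Closed-loop time constant τ = 1/200 = 0.005 s.

τ = 0.005 s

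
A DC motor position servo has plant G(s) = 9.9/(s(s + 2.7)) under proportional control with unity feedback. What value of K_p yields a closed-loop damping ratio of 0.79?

Closed-loop characteristic equation: s² + 2.7s + K_p·9.9 = 0.
So ω_n = √(9.9K_p) and 2ζω_n = 2.7, giving ζ = 2.7/(2√(9.9K_p)).
Setting ζ = 0.79: √(9.9K_p) = 2.7/(2·0.79) = 1.709, so K_p = 2.92/9.9 = 0.295.

K_p = 0.295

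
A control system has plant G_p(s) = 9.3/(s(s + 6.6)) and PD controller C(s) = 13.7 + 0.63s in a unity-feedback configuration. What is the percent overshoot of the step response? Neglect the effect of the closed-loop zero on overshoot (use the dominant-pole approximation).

Forward path: (13.7 + 0.63s)·9.3/(s(s+6.6)). The closed-loop characteristic equation is s² + (6.6 + 9.3·0.63)s + 9.3·13.7 = 0.
That is s² + 12.46s + 127.4 = 0, so ω_n = 11.29 rad/s and ζ = 12.46/(2·11.29) = 0.5519.
%OS = 100·exp(−πζ/√(1−ζ²)) = 12.5%.

12.5%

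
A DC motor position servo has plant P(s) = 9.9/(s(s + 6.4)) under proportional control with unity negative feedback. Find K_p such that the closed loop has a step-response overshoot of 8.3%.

From %OS = 100·exp(−πζ/√(1−ζ²)) = 8.3%, ζ = −ln(0.083)/√(π²+ln²(0.083)) = 0.621.
Characteristic equation s² + 6.4s + 9.9K_p = 0 gives ζ = 6.4/(2√(9.9K_p)).
Setting ζ = 0.621: √(9.9K_p) = 6.4/(2·0.621) = 5.153, so K_p = 26.55/9.9 = 2.68.

K_p = 2.68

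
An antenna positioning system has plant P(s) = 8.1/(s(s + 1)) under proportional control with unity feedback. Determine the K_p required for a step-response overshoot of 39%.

From %OS = 100·exp(−πζ/√(1−ζ²)) = 39%, ζ = −ln(0.39)/√(π²+ln²(0.39)) = 0.2871.
Characteristic equation s² + 1s + 8.1K_p = 0 gives ζ = 1/(2√(8.1K_p)).
Setting ζ = 0.2871: √(8.1K_p) = 1/(2·0.2871) = 1.742, so K_p = 3.033/8.1 = 0.374.

K_p = 0.374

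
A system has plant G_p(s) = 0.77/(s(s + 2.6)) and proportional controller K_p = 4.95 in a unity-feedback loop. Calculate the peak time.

T_p = 2.16 s

The closed-loop denominator s² + 2.6s + 3.812 gives ω_n = √3.812 = 1.952 and ζ = 2.6/(2ω_n) = 0.6659.
Damped frequency ω_d = ω_n√(1−ζ²) = 1.457 rad/s, so peak time T_p = π/ω_d = 2.16 s.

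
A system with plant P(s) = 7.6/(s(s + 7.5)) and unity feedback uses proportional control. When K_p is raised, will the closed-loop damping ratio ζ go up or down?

decrease

ζ = 7.5/(2√(7.6K_p)); increasing K_p raises the denominator, so ζ falls.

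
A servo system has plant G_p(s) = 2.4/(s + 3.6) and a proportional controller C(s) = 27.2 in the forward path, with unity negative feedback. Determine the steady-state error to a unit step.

The loop is type 0. Static position error constant K_pos = C(0)·G_p(0) = 27.2·0.6667 = 18.13.
Steady-state error to a unit step: e_ss = 1/(1+K_pos) = 1/19.13 = 0.0523.

0.0523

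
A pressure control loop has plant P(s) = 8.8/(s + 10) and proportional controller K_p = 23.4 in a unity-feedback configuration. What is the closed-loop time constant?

τ = 0.00463 s

Closed-loop transfer function: T(s) = K_p·P(s)/(1 + K_p·P(s)) = 205.9/(s + 10 + 205.9) = 205.9/(s + 215.9).
Time constant τ = 1/215.9 = 0.00463 s.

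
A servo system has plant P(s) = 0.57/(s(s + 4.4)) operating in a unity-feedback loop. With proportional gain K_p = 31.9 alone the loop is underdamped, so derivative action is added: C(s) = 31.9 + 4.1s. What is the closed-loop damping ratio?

Forward path: (31.9 + 4.1s)·0.57/(s(s+4.4)). The closed-loop characteristic equation is s² + (4.4 + 0.57·4.1)s + 0.57·31.9 = 0.
That is s² + 6.737s + 18.18 = 0, so ω_n = 4.264 rad/s and ζ = 6.737/(2·4.264) = 0.79.

ζ = 0.79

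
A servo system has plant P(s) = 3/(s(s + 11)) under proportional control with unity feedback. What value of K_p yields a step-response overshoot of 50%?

K_p = 217

From %OS = 100·exp(−πζ/√(1−ζ²)) = 50%, ζ = −ln(0.5)/√(π²+ln²(0.5)) = 0.2155.
Characteristic equation s² + 11s + 3K_p = 0 gives ζ = 11/(2√(3K_p)).
Setting ζ = 0.2155: √(3K_p) = 11/(2·0.2155) = 25.53, so K_p = 651.7/3 = 217.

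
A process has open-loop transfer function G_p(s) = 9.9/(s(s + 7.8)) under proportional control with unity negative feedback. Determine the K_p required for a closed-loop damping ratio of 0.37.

Closed-loop characteristic equation: s² + 7.8s + K_p·9.9 = 0.
So ω_n = √(9.9K_p) and 2ζω_n = 7.8, giving ζ = 7.8/(2√(9.9K_p)).
Setting ζ = 0.37: √(9.9K_p) = 7.8/(2·0.37) = 10.54, so K_p = 111.1/9.9 = 11.2.

K_p = 11.2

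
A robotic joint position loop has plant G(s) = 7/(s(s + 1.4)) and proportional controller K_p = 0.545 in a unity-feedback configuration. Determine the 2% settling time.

T_s ≈ 5.71 s

Closed-loop characteristic equation: s² + 1.4s + 3.815 = 0, so ω_n = 1.953 rad/s and ζ = 1.4/(2·1.953) = 0.3584.
2% settling time T_s ≈ 4/(ζω_n) = 4/0.7 = 5.71 s.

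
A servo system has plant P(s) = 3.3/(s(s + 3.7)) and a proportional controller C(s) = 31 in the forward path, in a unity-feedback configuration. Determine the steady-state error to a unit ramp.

0.0362

The loop has one pole at the origin (type 1). Velocity error constant K_v = lim_{s→0} s·C(s)P(s) = 31·3.3/3.7 = 27.65.
Steady-state error to a unit ramp: e_ss = 1/K_v = 0.0362.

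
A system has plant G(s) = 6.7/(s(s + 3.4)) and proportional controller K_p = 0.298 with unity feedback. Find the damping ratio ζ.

ζ = 1.2

1 + K_p·G(s) = 0 gives s² + 3.4s + 1.997 = 0.
So ω_n² = 1.997 ⇒ ω_n = 1.413 rad/s, and ζ = 3.4/(2ω_n) = 1.2.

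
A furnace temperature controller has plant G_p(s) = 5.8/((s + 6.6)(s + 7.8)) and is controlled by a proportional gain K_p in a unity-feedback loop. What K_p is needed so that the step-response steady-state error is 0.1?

K_p = 79.9

The loop is type 0, so e_ss(step) = 1/(1 + K_pos) with K_pos = K_p·G_p(0).
G_p(0) = 0.1127. Require 1/(1 + K_p·0.1127) = 0.1, so 1 + 0.1127·K_p = 10.
K_p = (10 − 1)/0.1127 = 79.9.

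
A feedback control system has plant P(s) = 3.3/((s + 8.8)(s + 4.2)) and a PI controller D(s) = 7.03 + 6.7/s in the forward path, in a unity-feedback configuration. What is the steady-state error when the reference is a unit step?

The open loop D(s)P(s) has a pole at the origin (type 1), so the static position error constant is infinite and e_ss = 1/(1+∞) = 0.

0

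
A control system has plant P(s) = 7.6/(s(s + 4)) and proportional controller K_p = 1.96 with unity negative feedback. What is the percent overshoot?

14.9%

The closed-loop denominator s² + 4s + 14.9 gives ω_n = √14.9 = 3.86 and ζ = 4/(2ω_n) = 0.5182.
%OS = 100·exp(−πζ/√(1−ζ²)) = 100·exp(−π·0.5182/√0.7315) = 14.9%.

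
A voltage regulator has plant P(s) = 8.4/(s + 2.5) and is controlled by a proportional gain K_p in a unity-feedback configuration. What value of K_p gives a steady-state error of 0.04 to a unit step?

The loop is type 0, so e_ss(step) = 1/(1 + K_pos) with K_pos = K_p·P(0).
P(0) = 3.36. Require 1/(1 + K_p·3.36) = 0.04, so 1 + 3.36·K_p = 25.
K_p = (25 − 1)/3.36 = 7.14.

K_p = 7.14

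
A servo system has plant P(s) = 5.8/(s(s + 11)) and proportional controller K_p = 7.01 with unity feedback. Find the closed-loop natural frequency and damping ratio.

1 + K_p·P(s) = 0 gives s² + 11s + 40.66 = 0.
Matching s² + 2ζω_n s + ω_n²: ω_n = √40.66 = 6.376 rad/s and 2ζω_n = 11, so ζ = 11/(2·6.376) = 0.863.

ω_n = 6.38 rad/s, ζ = 0.863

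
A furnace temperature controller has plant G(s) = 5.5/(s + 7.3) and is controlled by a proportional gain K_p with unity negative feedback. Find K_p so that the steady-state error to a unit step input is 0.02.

K_p = 65

For a type-0 loop with proportional control, e_ss = 1/(1 + K_p·G(0)).
G(0) = 0.7534. Require 1/(1 + K_p·0.7534) = 0.02, so 1 + 0.7534·K_p = 50.
K_p = (50 − 1)/0.7534 = 65.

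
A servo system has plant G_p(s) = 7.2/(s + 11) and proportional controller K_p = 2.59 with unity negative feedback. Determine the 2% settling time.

T_s ≈ 0.135 s

Closed-loop transfer function: T(s) = K_p·G_p(s)/(1 + K_p·G_p(s)) = 18.65/(s + 11 + 18.65) = 18.65/(s + 29.65).
Time constant τ = 1/29.65 = 0.03373 s, so the 2% settling time is about 4τ = 0.135 s.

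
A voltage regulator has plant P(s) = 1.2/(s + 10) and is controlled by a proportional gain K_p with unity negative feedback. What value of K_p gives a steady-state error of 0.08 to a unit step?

For a type-0 loop with proportional control, e_ss = 1/(1 + K_p·P(0)).
P(0) = 0.12. Require 1/(1 + K_p·0.12) = 0.08, so 1 + 0.12·K_p = 12.5.
K_p = (12.5 − 1)/0.12 = 95.8.

K_p = 95.8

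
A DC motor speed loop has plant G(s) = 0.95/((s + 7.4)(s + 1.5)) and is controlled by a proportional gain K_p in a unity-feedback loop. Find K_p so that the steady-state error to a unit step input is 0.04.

The loop is type 0, so e_ss(step) = 1/(1 + K_pos) with K_pos = K_p·G(0).
G(0) = 0.08559. Require 1/(1 + K_p·0.08559) = 0.04, so 1 + 0.08559·K_p = 25.
K_p = (25 − 1)/0.08559 = 280.

K_p = 280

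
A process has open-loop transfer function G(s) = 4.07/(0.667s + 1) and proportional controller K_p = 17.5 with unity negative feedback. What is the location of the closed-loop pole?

s = -108.3

Closed loop: T(s) = K_p·G/(1+K_p·G) = 71.23/(0.667s + 1 + 71.23), with pole at s = −(1 + 71.23)/0.667 = −108.3.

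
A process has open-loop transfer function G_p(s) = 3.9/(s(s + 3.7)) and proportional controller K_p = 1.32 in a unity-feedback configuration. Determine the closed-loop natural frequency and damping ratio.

The closed-loop denominator is s(s+3.7) + 1.32·3.9 = s² + 3.7s + 5.148.
Matching s² + 2ζω_n s + ω_n²: ω_n = √5.148 = 2.269 rad/s and 2ζω_n = 3.7, so ζ = 3.7/(2·2.269) = 0.815.

ω_n = 2.27 rad/s, ζ = 0.815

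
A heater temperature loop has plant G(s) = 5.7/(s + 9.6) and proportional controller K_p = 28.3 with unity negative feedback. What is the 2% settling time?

T_s ≈ 0.0234 s

Closed-loop transfer function: T(s) = K_p·G(s)/(1 + K_p·G(s)) = 161.3/(s + 9.6 + 161.3) = 161.3/(s + 170.9).
Time constant τ = 1/170.9 = 0.005851 s, so the 2% settling time is about 4τ = 0.0234 s.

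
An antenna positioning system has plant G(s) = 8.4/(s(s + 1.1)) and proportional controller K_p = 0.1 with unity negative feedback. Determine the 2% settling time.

T_s ≈ 7.27 s

From 1 + K_pG(s) = 0: s² + 1.1s + 0.84 = 0 ⇒ ω_n = 0.9165, ζ = 0.6001.
2% settling time T_s ≈ 4/(ζω_n) = 4/0.55 = 7.27 s.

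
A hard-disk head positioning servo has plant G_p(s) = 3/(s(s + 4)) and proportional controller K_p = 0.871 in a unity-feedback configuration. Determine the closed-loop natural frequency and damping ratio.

The closed-loop denominator is s(s+4) + 0.871·3 = s² + 4s + 2.613.
So ω_n² = 2.613 ⇒ ω_n = 1.616 rad/s, and ζ = 4/(2ω_n) = 1.24.

ω_n = 1.62 rad/s, ζ = 1.24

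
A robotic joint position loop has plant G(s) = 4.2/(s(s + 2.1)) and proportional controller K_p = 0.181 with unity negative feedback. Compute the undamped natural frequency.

ω_n = 0.872 rad/s

The closed-loop denominator is s(s+2.1) + 0.181·4.2 = s² + 2.1s + 0.7602.
So ω_n² = 0.7602 ⇒ ω_n = 0.8719 rad/s, and ζ = 2.1/(2ω_n) = 1.2.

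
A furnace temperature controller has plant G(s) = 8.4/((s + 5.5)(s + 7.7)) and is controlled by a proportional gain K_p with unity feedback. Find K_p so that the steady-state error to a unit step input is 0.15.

Steady-state error for a unit step on this type-0 loop is 1/(1 + K_p·G(0)).
G(0) = 0.1983. Require 1/(1 + K_p·0.1983) = 0.15, so 1 + 0.1983·K_p = 6.667.
K_p = (6.667 − 1)/0.1983 = 28.6.

K_p = 28.6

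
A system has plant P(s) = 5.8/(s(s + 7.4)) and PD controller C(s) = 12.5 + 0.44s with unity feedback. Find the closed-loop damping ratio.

Forward path: (12.5 + 0.44s)·5.8/(s(s+7.4)). The closed-loop characteristic equation is s² + (7.4 + 5.8·0.44)s + 5.8·12.5 = 0.
That is s² + 9.952s + 72.5 = 0, so ω_n = 8.515 rad/s and ζ = 9.952/(2·8.515) = 0.5844.

ζ = 0.584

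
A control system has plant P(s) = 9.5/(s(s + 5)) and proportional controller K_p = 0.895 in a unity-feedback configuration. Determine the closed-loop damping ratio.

ζ = 0.857

With unity feedback the closed-loop characteristic equation is s² + 5s + 0.895·9.5 = s² + 5s + 8.502 = 0.
Matching s² + 2ζω_n s + ω_n²: ω_n = √8.502 = 2.916 rad/s and 2ζω_n = 5, so ζ = 5/(2·2.916) = 0.857.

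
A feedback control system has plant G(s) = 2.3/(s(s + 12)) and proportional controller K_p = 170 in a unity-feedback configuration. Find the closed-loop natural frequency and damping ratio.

The closed-loop denominator is s(s+12) + 170·2.3 = s² + 12s + 391.
Matching s² + 2ζω_n s + ω_n²: ω_n = √391 = 19.77 rad/s and 2ζω_n = 12, so ζ = 12/(2·19.77) = 0.303.

ω_n = 19.8 rad/s, ζ = 0.303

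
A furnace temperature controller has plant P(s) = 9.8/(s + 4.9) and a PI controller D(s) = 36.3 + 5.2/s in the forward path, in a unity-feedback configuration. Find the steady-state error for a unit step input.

0

The open loop D(s)P(s) has a pole at the origin (type 1), so the static position error constant is infinite and e_ss = 1/(1+∞) = 0.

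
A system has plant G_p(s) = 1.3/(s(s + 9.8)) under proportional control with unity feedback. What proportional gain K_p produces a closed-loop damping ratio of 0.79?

Closed-loop characteristic equation: s² + 9.8s + K_p·1.3 = 0.
So ω_n = √(1.3K_p) and 2ζω_n = 9.8, giving ζ = 9.8/(2√(1.3K_p)).
Setting ζ = 0.79: √(1.3K_p) = 9.8/(2·0.79) = 6.203, so K_p = 38.47/1.3 = 29.6.

K_p = 29.6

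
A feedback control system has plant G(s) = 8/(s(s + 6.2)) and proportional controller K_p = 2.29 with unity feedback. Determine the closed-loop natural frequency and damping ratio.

The closed-loop denominator is s(s+6.2) + 2.29·8 = s² + 6.2s + 18.32.
Matching s² + 2ζω_n s + ω_n²: ω_n = √18.32 = 4.28 rad/s and 2ζω_n = 6.2, so ζ = 6.2/(2·4.28) = 0.724.

ω_n = 4.28 rad/s, ζ = 0.724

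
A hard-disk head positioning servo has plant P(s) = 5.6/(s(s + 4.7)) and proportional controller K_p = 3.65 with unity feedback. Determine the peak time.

The closed-loop denominator s² + 4.7s + 20.44 gives ω_n = √20.44 = 4.521 and ζ = 4.7/(2ω_n) = 0.5198.
Damped frequency ω_d = ω_n√(1−ζ²) = 3.862 rad/s, so peak time T_p = π/ω_d = 0.813 s.

T_p = 0.813 s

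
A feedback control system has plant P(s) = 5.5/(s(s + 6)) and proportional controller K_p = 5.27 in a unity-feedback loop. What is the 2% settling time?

The closed-loop denominator s² + 6s + 28.98 gives ω_n = √28.98 = 5.384 and ζ = 6/(2ω_n) = 0.5572.
2% settling time T_s ≈ 4/(ζω_n) = 4/3 = 1.33 s.

T_s ≈ 1.33 s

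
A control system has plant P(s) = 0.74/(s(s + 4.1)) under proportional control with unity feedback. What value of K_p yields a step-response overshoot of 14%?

From %OS = 100·exp(−πζ/√(1−ζ²)) = 14%, ζ = −ln(0.14)/√(π²+ln²(0.14)) = 0.5305.
Characteristic equation s² + 4.1s + 0.74K_p = 0 gives ζ = 4.1/(2√(0.74K_p)).
Setting ζ = 0.5305: √(0.74K_p) = 4.1/(2·0.5305) = 3.864, so K_p = 14.93/0.74 = 20.2.

K_p = 20.2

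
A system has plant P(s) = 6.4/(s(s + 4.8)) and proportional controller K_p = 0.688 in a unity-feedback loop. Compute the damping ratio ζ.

1 + K_p·P(s) = 0 gives s² + 4.8s + 4.403 = 0.
Matching s² + 2ζω_n s + ω_n²: ω_n = √4.403 = 2.098 rad/s and 2ζω_n = 4.8, so ζ = 4.8/(2·2.098) = 1.14.

ζ = 1.14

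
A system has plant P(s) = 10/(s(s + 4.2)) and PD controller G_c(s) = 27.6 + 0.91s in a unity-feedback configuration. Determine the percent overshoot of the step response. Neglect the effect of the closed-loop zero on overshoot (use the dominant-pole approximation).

25.4%

Forward path: (27.6 + 0.91s)·10/(s(s+4.2)). The closed-loop characteristic equation is s² + (4.2 + 10·0.91)s + 10·27.6 = 0.
That is s² + 13.3s + 276 = 0, so ω_n = 16.61 rad/s and ζ = 13.3/(2·16.61) = 0.4003.
%OS = 100·exp(−πζ/√(1−ζ²)) = 25.4%.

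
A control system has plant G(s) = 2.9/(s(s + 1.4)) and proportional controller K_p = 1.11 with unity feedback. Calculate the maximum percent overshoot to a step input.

Closed-loop characteristic equation: s² + 1.4s + 3.219 = 0, so ω_n = 1.794 rad/s and ζ = 1.4/(2·1.794) = 0.3902.
%OS = 100·exp(−πζ/√(1−ζ²)) = 100·exp(−π·0.3902/√0.8478) = 26.4%.

26.4%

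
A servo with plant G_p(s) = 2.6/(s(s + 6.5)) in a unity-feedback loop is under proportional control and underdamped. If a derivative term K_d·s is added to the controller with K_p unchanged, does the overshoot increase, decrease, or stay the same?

decrease

With PD the characteristic equation becomes s² + (a + K·K_d)s + K·K_p = 0; the damping term grows, ζ rises, overshoot falls.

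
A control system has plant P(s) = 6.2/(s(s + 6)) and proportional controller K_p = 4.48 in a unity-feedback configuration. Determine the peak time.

T_p = 0.725 s

From 1 + K_pP(s) = 0: s² + 6s + 27.78 = 0 ⇒ ω_n = 5.27, ζ = 0.5692.
Damped frequency ω_d = ω_n√(1−ζ²) = 4.333 rad/s, so peak time T_p = π/ω_d = 0.725 s.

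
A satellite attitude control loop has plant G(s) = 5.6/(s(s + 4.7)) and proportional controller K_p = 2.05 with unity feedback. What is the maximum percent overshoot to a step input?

4.86%

Closed-loop characteristic equation: s² + 4.7s + 11.48 = 0, so ω_n = 3.388 rad/s and ζ = 4.7/(2·3.388) = 0.6936.
%OS = 100·exp(−πζ/√(1−ζ²)) = 100·exp(−π·0.6936/√0.5189) = 4.86%.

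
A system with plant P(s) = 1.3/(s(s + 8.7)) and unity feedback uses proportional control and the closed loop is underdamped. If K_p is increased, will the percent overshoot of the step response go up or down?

increase

ζ = 8.7/(2√(1.3K_p)) decreases as K_p grows; lower damping means more overshoot.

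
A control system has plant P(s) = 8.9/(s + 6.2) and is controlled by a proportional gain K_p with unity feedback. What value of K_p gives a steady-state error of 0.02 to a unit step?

The loop is type 0, so e_ss(step) = 1/(1 + K_pos) with K_pos = K_p·P(0).
P(0) = 1.435. Require 1/(1 + K_p·1.435) = 0.02, so 1 + 1.435·K_p = 50.
K_p = (50 − 1)/1.435 = 34.1.

K_p = 34.1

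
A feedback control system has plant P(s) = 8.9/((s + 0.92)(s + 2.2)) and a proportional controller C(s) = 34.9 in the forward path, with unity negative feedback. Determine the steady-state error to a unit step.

0.00647

The loop is type 0. Static position error constant K_pos = C(0)·P(0) = 34.9·4.397 = 153.5.
Steady-state error to a unit step: e_ss = 1/(1+K_pos) = 1/154.5 = 0.00647.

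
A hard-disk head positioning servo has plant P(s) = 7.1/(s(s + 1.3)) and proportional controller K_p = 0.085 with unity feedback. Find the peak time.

Closed-loop characteristic equation: s² + 1.3s + 0.6035 = 0, so ω_n = 0.7769 rad/s and ζ = 1.3/(2·0.7769) = 0.8367.
Damped frequency ω_d = ω_n√(1−ζ²) = 0.4254 rad/s, so peak time T_p = π/ω_d = 7.38 s.

T_p = 7.38 s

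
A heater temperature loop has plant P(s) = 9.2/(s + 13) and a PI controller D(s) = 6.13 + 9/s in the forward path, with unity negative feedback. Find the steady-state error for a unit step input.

0

The open loop D(s)P(s) has a pole at the origin (type 1), so the static position error constant is infinite and e_ss = 1/(1+∞) = 0.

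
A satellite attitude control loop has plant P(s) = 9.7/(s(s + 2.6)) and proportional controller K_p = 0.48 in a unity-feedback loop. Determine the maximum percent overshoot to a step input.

The closed-loop denominator s² + 2.6s + 4.656 gives ω_n = √4.656 = 2.158 and ζ = 2.6/(2ω_n) = 0.6025.
%OS = 100·exp(−πζ/√(1−ζ²)) = 100·exp(−π·0.6025/√0.637) = 9.33%.

9.33%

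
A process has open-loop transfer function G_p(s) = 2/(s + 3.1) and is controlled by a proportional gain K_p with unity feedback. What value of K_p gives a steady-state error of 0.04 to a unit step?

The loop is type 0, so e_ss(step) = 1/(1 + K_pos) with K_pos = K_p·G_p(0).
G_p(0) = 0.6452. Require 1/(1 + K_p·0.6452) = 0.04, so 1 + 0.6452·K_p = 25.
K_p = (25 − 1)/0.6452 = 37.2.

K_p = 37.2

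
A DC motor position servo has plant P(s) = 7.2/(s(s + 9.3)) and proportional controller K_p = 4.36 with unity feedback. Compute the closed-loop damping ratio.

ζ = 0.83

With unity feedback the closed-loop characteristic equation is s² + 9.3s + 4.36·7.2 = s² + 9.3s + 31.39 = 0.
Matching s² + 2ζω_n s + ω_n²: ω_n = √31.39 = 5.603 rad/s and 2ζω_n = 9.3, so ζ = 9.3/(2·5.603) = 0.83.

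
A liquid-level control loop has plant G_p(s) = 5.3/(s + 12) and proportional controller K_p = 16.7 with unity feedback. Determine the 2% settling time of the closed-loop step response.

T_s ≈ 0.0398 s

Closed-loop transfer function: T(s) = K_p·G_p(s)/(1 + K_p·G_p(s)) = 88.51/(s + 12 + 88.51) = 88.51/(s + 100.5).
Time constant τ = 1/100.5 = 0.009949 s, so the 2% settling time is about 4τ = 0.0398 s.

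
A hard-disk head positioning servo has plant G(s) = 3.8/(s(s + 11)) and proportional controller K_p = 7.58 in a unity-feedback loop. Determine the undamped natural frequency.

1 + K_p·G(s) = 0 gives s² + 11s + 28.8 = 0.
Matching s² + 2ζω_n s + ω_n²: ω_n = √28.8 = 5.367 rad/s and 2ζω_n = 11, so ζ = 11/(2·5.367) = 1.02.

ω_n = 5.37 rad/s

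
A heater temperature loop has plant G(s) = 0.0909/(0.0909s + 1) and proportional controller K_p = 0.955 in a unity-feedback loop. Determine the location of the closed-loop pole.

Closed loop: T(s) = K_p·G/(1+K_p·G) = 0.08681/(0.0909s + 1 + 0.08681), with pole at s = −(1 + 0.08681)/0.0909 = −11.96.

s = -11.96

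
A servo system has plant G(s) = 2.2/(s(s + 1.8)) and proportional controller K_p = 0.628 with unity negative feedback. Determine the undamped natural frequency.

With unity feedback the closed-loop characteristic equation is s² + 1.8s + 0.628·2.2 = s² + 1.8s + 1.382 = 0.
So ω_n² = 1.382 ⇒ ω_n = 1.175 rad/s, and ζ = 1.8/(2ω_n) = 0.766.

ω_n = 1.18 rad/s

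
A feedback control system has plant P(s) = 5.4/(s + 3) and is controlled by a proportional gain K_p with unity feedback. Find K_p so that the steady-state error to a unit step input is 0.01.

K_p = 55

For a type-0 loop with proportional control, e_ss = 1/(1 + K_p·P(0)).
P(0) = 1.8. Require 1/(1 + K_p·1.8) = 0.01, so 1 + 1.8·K_p = 100.
K_p = (100 − 1)/1.8 = 55.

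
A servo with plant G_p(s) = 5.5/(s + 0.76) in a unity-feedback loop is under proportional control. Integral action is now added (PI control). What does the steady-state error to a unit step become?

The integrator makes K_pos = lim_{s→0} C(s)G(s) infinite, so e_ss = 1/(1+K_pos) = 0.

0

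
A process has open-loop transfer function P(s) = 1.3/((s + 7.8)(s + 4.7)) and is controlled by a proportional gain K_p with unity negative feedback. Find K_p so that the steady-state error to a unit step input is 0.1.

For a type-0 loop with proportional control, e_ss = 1/(1 + K_p·P(0)).
P(0) = 0.03546. Require 1/(1 + K_p·0.03546) = 0.1, so 1 + 0.03546·K_p = 10.
K_p = (10 − 1)/0.03546 = 254.

K_p = 254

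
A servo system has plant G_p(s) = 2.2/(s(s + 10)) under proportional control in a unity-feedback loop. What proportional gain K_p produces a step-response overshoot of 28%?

K_p = 80.6

From %OS = 100·exp(−πζ/√(1−ζ²)) = 28%, ζ = −ln(0.28)/√(π²+ln²(0.28)) = 0.3755.
Characteristic equation s² + 10s + 2.2K_p = 0 gives ζ = 10/(2√(2.2K_p)).
Setting ζ = 0.3755: √(2.2K_p) = 10/(2·0.3755) = 13.31, so K_p = 177.3/2.2 = 80.6.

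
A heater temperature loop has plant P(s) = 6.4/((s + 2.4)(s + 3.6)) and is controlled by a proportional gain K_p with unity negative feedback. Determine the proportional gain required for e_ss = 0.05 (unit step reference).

The loop is type 0, so e_ss(step) = 1/(1 + K_pos) with K_pos = K_p·P(0).
P(0) = 0.7407. Require 1/(1 + K_p·0.7407) = 0.05, so 1 + 0.7407·K_p = 20.
K_p = (20 − 1)/0.7407 = 25.7.

K_p = 25.7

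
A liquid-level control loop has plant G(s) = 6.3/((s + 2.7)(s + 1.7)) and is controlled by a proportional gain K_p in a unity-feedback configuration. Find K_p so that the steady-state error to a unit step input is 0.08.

K_p = 8.38

For a type-0 loop with proportional control, e_ss = 1/(1 + K_p·G(0)).
G(0) = 1.373. Require 1/(1 + K_p·1.373) = 0.08, so 1 + 1.373·K_p = 12.5.
K_p = (12.5 − 1)/1.373 = 8.38.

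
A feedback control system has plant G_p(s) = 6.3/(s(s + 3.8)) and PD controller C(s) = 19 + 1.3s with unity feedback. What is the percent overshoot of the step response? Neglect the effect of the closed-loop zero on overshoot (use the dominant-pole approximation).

12.8%

Forward path: (19 + 1.3s)·6.3/(s(s+3.8)). The closed-loop characteristic equation is s² + (3.8 + 6.3·1.3)s + 6.3·19 = 0.
That is s² + 11.99s + 119.7 = 0, so ω_n = 10.94 rad/s and ζ = 11.99/(2·10.94) = 0.548.
%OS = 100·exp(−πζ/√(1−ζ²)) = 12.8%.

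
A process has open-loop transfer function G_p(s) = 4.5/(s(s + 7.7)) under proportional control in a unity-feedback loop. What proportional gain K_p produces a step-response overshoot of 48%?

From %OS = 100·exp(−πζ/√(1−ζ²)) = 48%, ζ = −ln(0.48)/√(π²+ln²(0.48)) = 0.2275.
Characteristic equation s² + 7.7s + 4.5K_p = 0 gives ζ = 7.7/(2√(4.5K_p)).
Setting ζ = 0.2275: √(4.5K_p) = 7.7/(2·0.2275) = 16.92, so K_p = 286.4/4.5 = 63.6.

K_p = 63.6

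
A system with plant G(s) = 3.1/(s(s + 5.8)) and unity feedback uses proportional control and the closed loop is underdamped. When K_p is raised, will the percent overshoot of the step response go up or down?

ζ = 5.8/(2√(3.1K_p)) decreases as K_p grows; lower damping means more overshoot.

increase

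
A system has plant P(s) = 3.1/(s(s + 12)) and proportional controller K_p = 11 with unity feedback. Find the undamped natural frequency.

With unity feedback the closed-loop characteristic equation is s² + 12s + 11·3.1 = s² + 12s + 34.1 = 0.
Matching s² + 2ζω_n s + ω_n²: ω_n = √34.1 = 5.84 rad/s and 2ζω_n = 12, so ζ = 12/(2·5.84) = 1.03.

ω_n = 5.84 rad/s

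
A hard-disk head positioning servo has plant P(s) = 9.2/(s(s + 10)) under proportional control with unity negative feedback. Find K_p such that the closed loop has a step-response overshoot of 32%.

K_p = 23.4

From %OS = 100·exp(−πζ/√(1−ζ²)) = 32%, ζ = −ln(0.32)/√(π²+ln²(0.32)) = 0.341.
Characteristic equation s² + 10s + 9.2K_p = 0 gives ζ = 10/(2√(9.2K_p)).
Setting ζ = 0.341: √(9.2K_p) = 10/(2·0.341) = 14.66, so K_p = 215/9.2 = 23.4.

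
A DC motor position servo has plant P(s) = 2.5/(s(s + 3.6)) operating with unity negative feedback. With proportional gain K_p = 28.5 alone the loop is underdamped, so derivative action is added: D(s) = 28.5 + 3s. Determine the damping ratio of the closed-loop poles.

ζ = 0.658

Forward path: (28.5 + 3s)·2.5/(s(s+3.6)). The closed-loop characteristic equation is s² + (3.6 + 2.5·3)s + 2.5·28.5 = 0.
That is s² + 11.1s + 71.25 = 0, so ω_n = 8.441 rad/s and ζ = 11.1/(2·8.441) = 0.6575.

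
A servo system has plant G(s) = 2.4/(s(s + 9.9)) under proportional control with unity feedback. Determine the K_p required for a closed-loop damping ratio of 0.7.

Closed-loop characteristic equation: s² + 9.9s + K_p·2.4 = 0.
So ω_n = √(2.4K_p) and 2ζω_n = 9.9, giving ζ = 9.9/(2√(2.4K_p)).
Setting ζ = 0.7: √(2.4K_p) = 9.9/(2·0.7) = 7.071, so K_p = 50.01/2.4 = 20.8.

K_p = 20.8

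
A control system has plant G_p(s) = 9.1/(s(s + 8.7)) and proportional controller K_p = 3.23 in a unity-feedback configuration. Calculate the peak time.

The closed-loop denominator s² + 8.7s + 29.39 gives ω_n = √29.39 = 5.422 and ζ = 8.7/(2ω_n) = 0.8024.
Damped frequency ω_d = ω_n√(1−ζ²) = 3.236 rad/s, so peak time T_p = π/ω_d = 0.971 s.

T_p = 0.971 s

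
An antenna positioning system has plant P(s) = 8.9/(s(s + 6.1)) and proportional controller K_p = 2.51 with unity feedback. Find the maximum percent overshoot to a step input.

From 1 + K_pP(s) = 0: s² + 6.1s + 22.34 = 0 ⇒ ω_n = 4.726, ζ = 0.6453.
%OS = 100·exp(−πζ/√(1−ζ²)) = 100·exp(−π·0.6453/√0.5836) = 7.04%.

7.04%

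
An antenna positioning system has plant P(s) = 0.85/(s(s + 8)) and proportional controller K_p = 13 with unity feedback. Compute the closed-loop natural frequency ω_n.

ω_n = 3.32 rad/s

The closed-loop denominator is s(s+8) + 13·0.85 = s² + 8s + 11.05.
Matching s² + 2ζω_n s + ω_n²: ω_n = √11.05 = 3.324 rad/s and 2ζω_n = 8, so ζ = 8/(2·3.324) = 1.2.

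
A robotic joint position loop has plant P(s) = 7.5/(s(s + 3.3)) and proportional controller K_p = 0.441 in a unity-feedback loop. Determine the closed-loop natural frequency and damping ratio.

The closed-loop denominator is s(s+3.3) + 0.441·7.5 = s² + 3.3s + 3.308.
Matching s² + 2ζω_n s + ω_n²: ω_n = √3.308 = 1.819 rad/s and 2ζω_n = 3.3, so ζ = 3.3/(2·1.819) = 0.907.

ω_n = 1.82 rad/s, ζ = 0.907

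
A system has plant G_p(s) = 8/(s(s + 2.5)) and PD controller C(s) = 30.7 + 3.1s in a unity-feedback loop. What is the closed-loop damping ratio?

ζ = 0.871

Forward path: (30.7 + 3.1s)·8/(s(s+2.5)). The closed-loop characteristic equation is s² + (2.5 + 8·3.1)s + 8·30.7 = 0.
That is s² + 27.3s + 245.6 = 0, so ω_n = 15.67 rad/s and ζ = 27.3/(2·15.67) = 0.871.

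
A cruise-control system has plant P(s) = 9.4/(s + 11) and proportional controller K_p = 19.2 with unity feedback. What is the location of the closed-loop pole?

Closed-loop transfer function: T(s) = K_p·P(s)/(1 + K_p·P(s)) = 180.5/(s + 11 + 180.5) = 180.5/(s + 191.5).
The closed-loop pole is at s = −191.5.

s = -191.5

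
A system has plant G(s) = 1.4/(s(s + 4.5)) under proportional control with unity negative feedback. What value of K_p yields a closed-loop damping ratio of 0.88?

Closed-loop characteristic equation: s² + 4.5s + K_p·1.4 = 0.
So ω_n = √(1.4K_p) and 2ζω_n = 4.5, giving ζ = 4.5/(2√(1.4K_p)).
Setting ζ = 0.88: √(1.4K_p) = 4.5/(2·0.88) = 2.557, so K_p = 6.537/1.4 = 4.67.

K_p = 4.67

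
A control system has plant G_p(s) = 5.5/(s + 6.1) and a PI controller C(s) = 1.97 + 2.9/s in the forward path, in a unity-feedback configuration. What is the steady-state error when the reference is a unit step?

The open loop C(s)G_p(s) has a pole at the origin (type 1), so the static position error constant is infinite and e_ss = 1/(1+∞) = 0.

0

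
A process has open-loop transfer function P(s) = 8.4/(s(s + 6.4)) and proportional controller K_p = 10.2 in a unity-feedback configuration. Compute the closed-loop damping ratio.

ζ = 0.346

1 + K_p·P(s) = 0 gives s² + 6.4s + 85.68 = 0.
So ω_n² = 85.68 ⇒ ω_n = 9.256 rad/s, and ζ = 6.4/(2ω_n) = 0.346.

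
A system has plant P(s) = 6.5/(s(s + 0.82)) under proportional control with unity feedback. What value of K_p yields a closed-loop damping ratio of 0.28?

K_p = 0.33

Closed-loop characteristic equation: s² + 0.82s + K_p·6.5 = 0.
So ω_n = √(6.5K_p) and 2ζω_n = 0.82, giving ζ = 0.82/(2√(6.5K_p)).
Setting ζ = 0.28: √(6.5K_p) = 0.82/(2·0.28) = 1.464, so K_p = 2.144/6.5 = 0.33.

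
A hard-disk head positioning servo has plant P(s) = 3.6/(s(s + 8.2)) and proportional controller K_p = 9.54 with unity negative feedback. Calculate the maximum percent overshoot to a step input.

4.61%

Closed-loop characteristic equation: s² + 8.2s + 34.34 = 0, so ω_n = 5.86 rad/s and ζ = 8.2/(2·5.86) = 0.6996.
%OS = 100·exp(−πζ/√(1−ζ²)) = 100·exp(−π·0.6996/√0.5105) = 4.61%.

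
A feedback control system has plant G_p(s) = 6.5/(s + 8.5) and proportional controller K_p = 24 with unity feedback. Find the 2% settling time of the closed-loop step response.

Closed-loop transfer function: T(s) = K_p·G_p(s)/(1 + K_p·G_p(s)) = 156/(s + 8.5 + 156) = 156/(s + 164.5).
Time constant τ = 1/164.5 = 0.006079 s, so the 2% settling time is about 4τ = 0.0243 s.

T_s ≈ 0.0243 s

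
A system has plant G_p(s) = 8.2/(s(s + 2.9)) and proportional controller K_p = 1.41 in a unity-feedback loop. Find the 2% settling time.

Closed-loop characteristic equation: s² + 2.9s + 11.56 = 0, so ω_n = 3.4 rad/s and ζ = 2.9/(2·3.4) = 0.4264.
2% settling time T_s ≈ 4/(ζω_n) = 4/1.45 = 2.76 s.

T_s ≈ 2.76 s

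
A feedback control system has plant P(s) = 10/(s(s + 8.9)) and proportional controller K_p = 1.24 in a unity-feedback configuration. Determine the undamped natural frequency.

ω_n = 3.52 rad/s

With unity feedback the closed-loop characteristic equation is s² + 8.9s + 1.24·10 = s² + 8.9s + 12.4 = 0.
So ω_n² = 12.4 ⇒ ω_n = 3.521 rad/s, and ζ = 8.9/(2ω_n) = 1.26.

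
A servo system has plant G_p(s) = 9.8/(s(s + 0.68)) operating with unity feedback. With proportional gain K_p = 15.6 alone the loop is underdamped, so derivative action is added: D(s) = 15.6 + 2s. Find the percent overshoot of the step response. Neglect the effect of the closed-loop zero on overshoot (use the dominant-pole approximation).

Forward path: (15.6 + 2s)·9.8/(s(s+0.68)). The closed-loop characteristic equation is s² + (0.68 + 9.8·2)s + 9.8·15.6 = 0.
That is s² + 20.28s + 152.9 = 0, so ω_n = 12.36 rad/s and ζ = 20.28/(2·12.36) = 0.8201.
%OS = 100·exp(−πζ/√(1−ζ²)) = 1.11%.

1.11%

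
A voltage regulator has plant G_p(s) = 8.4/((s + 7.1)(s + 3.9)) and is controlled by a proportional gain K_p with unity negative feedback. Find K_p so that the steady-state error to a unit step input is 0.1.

The loop is type 0, so e_ss(step) = 1/(1 + K_pos) with K_pos = K_p·G_p(0).
G_p(0) = 0.3034. Require 1/(1 + K_p·0.3034) = 0.1, so 1 + 0.3034·K_p = 10.
K_p = (10 − 1)/0.3034 = 29.7.

K_p = 29.7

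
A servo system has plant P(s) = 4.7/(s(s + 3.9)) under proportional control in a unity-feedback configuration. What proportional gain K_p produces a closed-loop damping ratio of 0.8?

Closed-loop characteristic equation: s² + 3.9s + K_p·4.7 = 0.
So ω_n = √(4.7K_p) and 2ζω_n = 3.9, giving ζ = 3.9/(2√(4.7K_p)).
Setting ζ = 0.8: √(4.7K_p) = 3.9/(2·0.8) = 2.438, so K_p = 5.941/4.7 = 1.26.

K_p = 1.26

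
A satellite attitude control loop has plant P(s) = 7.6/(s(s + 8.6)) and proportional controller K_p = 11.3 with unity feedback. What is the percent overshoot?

Closed-loop characteristic equation: s² + 8.6s + 85.88 = 0, so ω_n = 9.267 rad/s and ζ = 8.6/(2·9.267) = 0.464.
%OS = 100·exp(−πζ/√(1−ζ²)) = 100·exp(−π·0.464/√0.7847) = 19.3%.

19.3%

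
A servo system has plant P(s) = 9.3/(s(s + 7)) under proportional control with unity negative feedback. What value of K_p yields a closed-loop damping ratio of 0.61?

Closed-loop characteristic equation: s² + 7s + K_p·9.3 = 0.
So ω_n = √(9.3K_p) and 2ζω_n = 7, giving ζ = 7/(2√(9.3K_p)).
Setting ζ = 0.61: √(9.3K_p) = 7/(2·0.61) = 5.738, so K_p = 32.92/9.3 = 3.54.

K_p = 3.54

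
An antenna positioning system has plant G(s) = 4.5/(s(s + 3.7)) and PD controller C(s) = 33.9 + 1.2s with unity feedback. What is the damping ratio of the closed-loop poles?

Forward path: (33.9 + 1.2s)·4.5/(s(s+3.7)). The closed-loop characteristic equation is s² + (3.7 + 4.5·1.2)s + 4.5·33.9 = 0.
That is s² + 9.1s + 152.5 = 0, so ω_n = 12.35 rad/s and ζ = 9.1/(2·12.35) = 0.3684.

ζ = 0.368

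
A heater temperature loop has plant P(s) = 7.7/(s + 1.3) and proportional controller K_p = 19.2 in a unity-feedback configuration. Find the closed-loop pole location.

Closed-loop transfer function: T(s) = K_p·P(s)/(1 + K_p·P(s)) = 147.8/(s + 1.3 + 147.8) = 147.8/(s + 149.1).
The closed-loop pole is at s = −149.1.

s = -149.1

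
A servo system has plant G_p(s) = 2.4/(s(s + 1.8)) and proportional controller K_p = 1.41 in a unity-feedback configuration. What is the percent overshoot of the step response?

The closed-loop denominator s² + 1.8s + 3.384 gives ω_n = √3.384 = 1.84 and ζ = 1.8/(2ω_n) = 0.4892.
%OS = 100·exp(−πζ/√(1−ζ²)) = 100·exp(−π·0.4892/√0.7606) = 17.2%.

17.2%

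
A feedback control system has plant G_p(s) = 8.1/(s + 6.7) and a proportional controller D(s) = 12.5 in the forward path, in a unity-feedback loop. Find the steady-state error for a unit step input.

The loop is type 0. Static position error constant K_pos = D(0)·G_p(0) = 12.5·1.209 = 15.11.
Steady-state error to a unit step: e_ss = 1/(1+K_pos) = 1/16.11 = 0.0621.

0.0621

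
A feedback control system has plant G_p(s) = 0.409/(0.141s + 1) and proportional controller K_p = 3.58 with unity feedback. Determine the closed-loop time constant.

τ = 0.0572 s

Closed loop: T(s) = K_p·G_p/(1+K_p·G_p) = 1.464/(0.141s + 1 + 1.464), with pole at s = −(1 + 1.464)/0.141 = −17.48.
Closed-loop time constant τ = 1/17.48 = 0.0572 s.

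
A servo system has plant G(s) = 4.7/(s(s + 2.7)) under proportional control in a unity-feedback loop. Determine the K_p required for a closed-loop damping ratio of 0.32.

K_p = 3.79

Closed-loop characteristic equation: s² + 2.7s + K_p·4.7 = 0.
So ω_n = √(4.7K_p) and 2ζω_n = 2.7, giving ζ = 2.7/(2√(4.7K_p)).
Setting ζ = 0.32: √(4.7K_p) = 2.7/(2·0.32) = 4.219, so K_p = 17.8/4.7 = 3.79.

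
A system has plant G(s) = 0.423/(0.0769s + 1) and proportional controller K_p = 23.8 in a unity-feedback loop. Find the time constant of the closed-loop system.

τ = 0.00695 s

Closed loop: T(s) = K_p·G/(1+K_p·G) = 10.07/(0.0769s + 1 + 10.07), with pole at s = −(1 + 10.07)/0.0769 = −143.9.
Closed-loop time constant τ = 1/143.9 = 0.00695 s.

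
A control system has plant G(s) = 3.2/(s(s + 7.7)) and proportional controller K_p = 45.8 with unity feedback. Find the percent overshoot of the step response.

34.9%

The closed-loop denominator s² + 7.7s + 146.6 gives ω_n = √146.6 = 12.11 and ζ = 7.7/(2ω_n) = 0.318.
%OS = 100·exp(−πζ/√(1−ζ²)) = 100·exp(−π·0.318/√0.8989) = 34.9%.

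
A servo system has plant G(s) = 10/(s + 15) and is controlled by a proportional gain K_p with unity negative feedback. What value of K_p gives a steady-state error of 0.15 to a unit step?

K_p = 8.5

For a type-0 loop with proportional control, e_ss = 1/(1 + K_p·G(0)).
G(0) = 0.6667. Require 1/(1 + K_p·0.6667) = 0.15, so 1 + 0.6667·K_p = 6.667.
K_p = (6.667 − 1)/0.6667 = 8.5.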